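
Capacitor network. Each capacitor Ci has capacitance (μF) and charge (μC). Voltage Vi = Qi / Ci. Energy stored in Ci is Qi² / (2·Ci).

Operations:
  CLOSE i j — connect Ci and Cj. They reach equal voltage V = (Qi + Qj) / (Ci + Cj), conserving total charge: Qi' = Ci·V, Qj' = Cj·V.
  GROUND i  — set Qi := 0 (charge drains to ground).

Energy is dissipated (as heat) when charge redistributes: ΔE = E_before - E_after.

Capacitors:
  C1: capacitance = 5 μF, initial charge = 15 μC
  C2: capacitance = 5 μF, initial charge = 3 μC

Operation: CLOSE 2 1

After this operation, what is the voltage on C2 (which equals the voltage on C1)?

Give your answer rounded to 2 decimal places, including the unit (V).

Answer: 1.80 V

Derivation:
Initial: C1(5μF, Q=15μC, V=3.00V), C2(5μF, Q=3μC, V=0.60V)
Op 1: CLOSE 2-1: Q_total=18.00, C_total=10.00, V=1.80; Q2=9.00, Q1=9.00; dissipated=7.200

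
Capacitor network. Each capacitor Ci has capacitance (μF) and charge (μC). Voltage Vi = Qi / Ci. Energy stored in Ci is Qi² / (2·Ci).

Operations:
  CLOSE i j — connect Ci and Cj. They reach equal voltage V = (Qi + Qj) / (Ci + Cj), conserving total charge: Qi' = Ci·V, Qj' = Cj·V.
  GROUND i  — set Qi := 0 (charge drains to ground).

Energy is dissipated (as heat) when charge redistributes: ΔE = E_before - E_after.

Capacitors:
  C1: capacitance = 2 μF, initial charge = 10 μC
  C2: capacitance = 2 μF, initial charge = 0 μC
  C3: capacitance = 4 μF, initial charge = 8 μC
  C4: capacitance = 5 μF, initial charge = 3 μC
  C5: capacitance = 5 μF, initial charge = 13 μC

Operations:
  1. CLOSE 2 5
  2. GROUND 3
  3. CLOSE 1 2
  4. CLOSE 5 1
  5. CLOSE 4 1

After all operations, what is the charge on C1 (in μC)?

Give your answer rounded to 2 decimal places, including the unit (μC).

Initial: C1(2μF, Q=10μC, V=5.00V), C2(2μF, Q=0μC, V=0.00V), C3(4μF, Q=8μC, V=2.00V), C4(5μF, Q=3μC, V=0.60V), C5(5μF, Q=13μC, V=2.60V)
Op 1: CLOSE 2-5: Q_total=13.00, C_total=7.00, V=1.86; Q2=3.71, Q5=9.29; dissipated=4.829
Op 2: GROUND 3: Q3=0; energy lost=8.000
Op 3: CLOSE 1-2: Q_total=13.71, C_total=4.00, V=3.43; Q1=6.86, Q2=6.86; dissipated=4.939
Op 4: CLOSE 5-1: Q_total=16.14, C_total=7.00, V=2.31; Q5=11.53, Q1=4.61; dissipated=1.764
Op 5: CLOSE 4-1: Q_total=7.61, C_total=7.00, V=1.09; Q4=5.44, Q1=2.17; dissipated=2.079
Final charges: Q1=2.17, Q2=6.86, Q3=0.00, Q4=5.44, Q5=11.53

Answer: 2.17 μC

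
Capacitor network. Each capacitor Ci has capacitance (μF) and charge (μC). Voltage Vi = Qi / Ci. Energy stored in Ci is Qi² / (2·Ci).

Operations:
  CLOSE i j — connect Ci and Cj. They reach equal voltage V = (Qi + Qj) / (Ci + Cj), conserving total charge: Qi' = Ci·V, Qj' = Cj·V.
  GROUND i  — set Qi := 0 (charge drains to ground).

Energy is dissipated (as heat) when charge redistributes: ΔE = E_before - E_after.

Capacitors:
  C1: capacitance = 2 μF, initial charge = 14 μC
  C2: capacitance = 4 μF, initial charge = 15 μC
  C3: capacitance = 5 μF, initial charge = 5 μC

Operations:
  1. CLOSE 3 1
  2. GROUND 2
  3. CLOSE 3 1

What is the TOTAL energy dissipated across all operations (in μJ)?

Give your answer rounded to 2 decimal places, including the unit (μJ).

Initial: C1(2μF, Q=14μC, V=7.00V), C2(4μF, Q=15μC, V=3.75V), C3(5μF, Q=5μC, V=1.00V)
Op 1: CLOSE 3-1: Q_total=19.00, C_total=7.00, V=2.71; Q3=13.57, Q1=5.43; dissipated=25.714
Op 2: GROUND 2: Q2=0; energy lost=28.125
Op 3: CLOSE 3-1: Q_total=19.00, C_total=7.00, V=2.71; Q3=13.57, Q1=5.43; dissipated=0.000
Total dissipated: 53.839 μJ

Answer: 53.84 μJ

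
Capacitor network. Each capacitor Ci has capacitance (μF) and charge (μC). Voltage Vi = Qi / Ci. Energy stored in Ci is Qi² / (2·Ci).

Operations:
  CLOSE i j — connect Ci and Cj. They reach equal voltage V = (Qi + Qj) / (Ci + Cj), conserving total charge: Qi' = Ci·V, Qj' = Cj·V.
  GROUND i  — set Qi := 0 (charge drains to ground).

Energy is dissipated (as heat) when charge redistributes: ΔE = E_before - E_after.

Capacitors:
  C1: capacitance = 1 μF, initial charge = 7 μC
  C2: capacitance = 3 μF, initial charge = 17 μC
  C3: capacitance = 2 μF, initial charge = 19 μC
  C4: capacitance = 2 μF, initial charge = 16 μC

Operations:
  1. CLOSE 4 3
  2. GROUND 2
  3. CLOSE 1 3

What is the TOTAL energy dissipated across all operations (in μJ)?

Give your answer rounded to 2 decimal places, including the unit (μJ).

Initial: C1(1μF, Q=7μC, V=7.00V), C2(3μF, Q=17μC, V=5.67V), C3(2μF, Q=19μC, V=9.50V), C4(2μF, Q=16μC, V=8.00V)
Op 1: CLOSE 4-3: Q_total=35.00, C_total=4.00, V=8.75; Q4=17.50, Q3=17.50; dissipated=1.125
Op 2: GROUND 2: Q2=0; energy lost=48.167
Op 3: CLOSE 1-3: Q_total=24.50, C_total=3.00, V=8.17; Q1=8.17, Q3=16.33; dissipated=1.021
Total dissipated: 50.312 μJ

Answer: 50.31 μJ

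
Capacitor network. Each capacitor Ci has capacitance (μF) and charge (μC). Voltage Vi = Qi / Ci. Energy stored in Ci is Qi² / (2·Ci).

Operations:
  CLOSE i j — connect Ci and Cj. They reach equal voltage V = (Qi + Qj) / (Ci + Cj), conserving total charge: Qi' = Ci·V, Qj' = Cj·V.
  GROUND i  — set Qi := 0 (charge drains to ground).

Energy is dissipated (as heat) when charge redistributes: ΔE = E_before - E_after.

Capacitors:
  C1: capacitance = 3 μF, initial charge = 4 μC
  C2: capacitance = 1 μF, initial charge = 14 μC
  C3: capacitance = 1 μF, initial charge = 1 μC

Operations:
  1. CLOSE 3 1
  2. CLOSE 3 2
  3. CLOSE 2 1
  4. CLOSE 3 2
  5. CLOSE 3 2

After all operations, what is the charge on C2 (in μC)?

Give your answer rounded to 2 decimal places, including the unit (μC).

Initial: C1(3μF, Q=4μC, V=1.33V), C2(1μF, Q=14μC, V=14.00V), C3(1μF, Q=1μC, V=1.00V)
Op 1: CLOSE 3-1: Q_total=5.00, C_total=4.00, V=1.25; Q3=1.25, Q1=3.75; dissipated=0.042
Op 2: CLOSE 3-2: Q_total=15.25, C_total=2.00, V=7.62; Q3=7.62, Q2=7.62; dissipated=40.641
Op 3: CLOSE 2-1: Q_total=11.38, C_total=4.00, V=2.84; Q2=2.84, Q1=8.53; dissipated=15.240
Op 4: CLOSE 3-2: Q_total=10.47, C_total=2.00, V=5.23; Q3=5.23, Q2=5.23; dissipated=5.715
Op 5: CLOSE 3-2: Q_total=10.47, C_total=2.00, V=5.23; Q3=5.23, Q2=5.23; dissipated=0.000
Final charges: Q1=8.53, Q2=5.23, Q3=5.23

Answer: 5.23 μC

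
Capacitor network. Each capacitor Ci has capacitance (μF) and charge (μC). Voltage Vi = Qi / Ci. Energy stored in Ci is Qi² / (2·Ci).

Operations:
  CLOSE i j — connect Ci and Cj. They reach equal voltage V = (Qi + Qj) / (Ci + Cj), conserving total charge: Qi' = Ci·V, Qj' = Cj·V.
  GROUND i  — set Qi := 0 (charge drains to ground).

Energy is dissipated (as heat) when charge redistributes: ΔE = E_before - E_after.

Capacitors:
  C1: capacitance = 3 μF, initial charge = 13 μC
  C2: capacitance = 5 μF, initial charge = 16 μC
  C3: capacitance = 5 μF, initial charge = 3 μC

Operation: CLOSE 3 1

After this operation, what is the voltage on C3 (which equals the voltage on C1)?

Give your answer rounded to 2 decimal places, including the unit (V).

Initial: C1(3μF, Q=13μC, V=4.33V), C2(5μF, Q=16μC, V=3.20V), C3(5μF, Q=3μC, V=0.60V)
Op 1: CLOSE 3-1: Q_total=16.00, C_total=8.00, V=2.00; Q3=10.00, Q1=6.00; dissipated=13.067

Answer: 2.00 V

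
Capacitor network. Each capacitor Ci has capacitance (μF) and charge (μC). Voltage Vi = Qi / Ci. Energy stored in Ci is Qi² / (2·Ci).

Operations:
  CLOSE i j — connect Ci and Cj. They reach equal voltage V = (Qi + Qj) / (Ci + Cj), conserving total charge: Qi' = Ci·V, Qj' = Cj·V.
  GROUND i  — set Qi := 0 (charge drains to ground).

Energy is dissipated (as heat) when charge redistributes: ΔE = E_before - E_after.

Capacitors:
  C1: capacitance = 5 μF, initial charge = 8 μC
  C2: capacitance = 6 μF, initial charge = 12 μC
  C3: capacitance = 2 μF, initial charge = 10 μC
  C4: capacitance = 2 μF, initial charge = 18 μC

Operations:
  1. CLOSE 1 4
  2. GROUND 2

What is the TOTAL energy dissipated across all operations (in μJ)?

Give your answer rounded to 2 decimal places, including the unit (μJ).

Answer: 51.11 μJ

Derivation:
Initial: C1(5μF, Q=8μC, V=1.60V), C2(6μF, Q=12μC, V=2.00V), C3(2μF, Q=10μC, V=5.00V), C4(2μF, Q=18μC, V=9.00V)
Op 1: CLOSE 1-4: Q_total=26.00, C_total=7.00, V=3.71; Q1=18.57, Q4=7.43; dissipated=39.114
Op 2: GROUND 2: Q2=0; energy lost=12.000
Total dissipated: 51.114 μJ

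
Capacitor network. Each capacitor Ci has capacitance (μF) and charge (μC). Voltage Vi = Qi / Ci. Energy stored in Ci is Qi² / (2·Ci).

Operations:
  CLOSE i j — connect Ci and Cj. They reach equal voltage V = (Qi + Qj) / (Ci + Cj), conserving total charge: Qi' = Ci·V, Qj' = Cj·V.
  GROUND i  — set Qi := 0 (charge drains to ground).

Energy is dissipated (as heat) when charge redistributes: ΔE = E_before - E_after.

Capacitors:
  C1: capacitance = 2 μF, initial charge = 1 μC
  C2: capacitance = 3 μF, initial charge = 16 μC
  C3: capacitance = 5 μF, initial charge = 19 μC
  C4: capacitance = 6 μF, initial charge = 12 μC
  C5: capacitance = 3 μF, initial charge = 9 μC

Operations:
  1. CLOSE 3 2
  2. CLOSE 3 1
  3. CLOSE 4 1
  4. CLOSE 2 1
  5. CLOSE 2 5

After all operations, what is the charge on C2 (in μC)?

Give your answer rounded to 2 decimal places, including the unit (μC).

Answer: 9.83 μC

Derivation:
Initial: C1(2μF, Q=1μC, V=0.50V), C2(3μF, Q=16μC, V=5.33V), C3(5μF, Q=19μC, V=3.80V), C4(6μF, Q=12μC, V=2.00V), C5(3μF, Q=9μC, V=3.00V)
Op 1: CLOSE 3-2: Q_total=35.00, C_total=8.00, V=4.38; Q3=21.88, Q2=13.12; dissipated=2.204
Op 2: CLOSE 3-1: Q_total=22.88, C_total=7.00, V=3.27; Q3=16.34, Q1=6.54; dissipated=10.725
Op 3: CLOSE 4-1: Q_total=18.54, C_total=8.00, V=2.32; Q4=13.90, Q1=4.63; dissipated=1.206
Op 4: CLOSE 2-1: Q_total=17.76, C_total=5.00, V=3.55; Q2=10.66, Q1=7.10; dissipated=2.541
Op 5: CLOSE 2-5: Q_total=19.66, C_total=6.00, V=3.28; Q2=9.83, Q5=9.83; dissipated=0.228
Final charges: Q1=7.10, Q2=9.83, Q3=16.34, Q4=13.90, Q5=9.83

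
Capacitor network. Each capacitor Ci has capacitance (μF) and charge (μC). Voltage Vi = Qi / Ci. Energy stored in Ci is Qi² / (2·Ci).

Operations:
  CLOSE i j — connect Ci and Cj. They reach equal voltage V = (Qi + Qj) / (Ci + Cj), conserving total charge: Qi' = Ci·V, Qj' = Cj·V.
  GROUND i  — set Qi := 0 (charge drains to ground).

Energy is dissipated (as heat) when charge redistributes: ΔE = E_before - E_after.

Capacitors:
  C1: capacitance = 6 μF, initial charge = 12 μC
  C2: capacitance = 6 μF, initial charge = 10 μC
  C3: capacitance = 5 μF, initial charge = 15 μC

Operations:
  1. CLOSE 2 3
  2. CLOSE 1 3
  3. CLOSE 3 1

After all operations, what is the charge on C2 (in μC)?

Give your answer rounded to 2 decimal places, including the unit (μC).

Answer: 13.64 μC

Derivation:
Initial: C1(6μF, Q=12μC, V=2.00V), C2(6μF, Q=10μC, V=1.67V), C3(5μF, Q=15μC, V=3.00V)
Op 1: CLOSE 2-3: Q_total=25.00, C_total=11.00, V=2.27; Q2=13.64, Q3=11.36; dissipated=2.424
Op 2: CLOSE 1-3: Q_total=23.36, C_total=11.00, V=2.12; Q1=12.74, Q3=10.62; dissipated=0.101
Op 3: CLOSE 3-1: Q_total=23.36, C_total=11.00, V=2.12; Q3=10.62, Q1=12.74; dissipated=0.000
Final charges: Q1=12.74, Q2=13.64, Q3=10.62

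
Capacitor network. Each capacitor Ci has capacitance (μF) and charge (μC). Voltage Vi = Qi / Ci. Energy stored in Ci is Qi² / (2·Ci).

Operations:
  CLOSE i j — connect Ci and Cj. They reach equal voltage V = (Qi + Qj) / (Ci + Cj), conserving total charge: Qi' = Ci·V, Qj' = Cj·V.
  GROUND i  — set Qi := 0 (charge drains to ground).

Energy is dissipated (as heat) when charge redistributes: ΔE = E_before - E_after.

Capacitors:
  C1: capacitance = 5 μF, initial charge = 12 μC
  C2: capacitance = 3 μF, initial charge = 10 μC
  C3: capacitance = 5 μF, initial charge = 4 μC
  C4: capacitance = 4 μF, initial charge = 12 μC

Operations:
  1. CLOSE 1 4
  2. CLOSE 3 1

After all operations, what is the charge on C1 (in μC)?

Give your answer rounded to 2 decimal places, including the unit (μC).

Initial: C1(5μF, Q=12μC, V=2.40V), C2(3μF, Q=10μC, V=3.33V), C3(5μF, Q=4μC, V=0.80V), C4(4μF, Q=12μC, V=3.00V)
Op 1: CLOSE 1-4: Q_total=24.00, C_total=9.00, V=2.67; Q1=13.33, Q4=10.67; dissipated=0.400
Op 2: CLOSE 3-1: Q_total=17.33, C_total=10.00, V=1.73; Q3=8.67, Q1=8.67; dissipated=4.356
Final charges: Q1=8.67, Q2=10.00, Q3=8.67, Q4=10.67

Answer: 8.67 μC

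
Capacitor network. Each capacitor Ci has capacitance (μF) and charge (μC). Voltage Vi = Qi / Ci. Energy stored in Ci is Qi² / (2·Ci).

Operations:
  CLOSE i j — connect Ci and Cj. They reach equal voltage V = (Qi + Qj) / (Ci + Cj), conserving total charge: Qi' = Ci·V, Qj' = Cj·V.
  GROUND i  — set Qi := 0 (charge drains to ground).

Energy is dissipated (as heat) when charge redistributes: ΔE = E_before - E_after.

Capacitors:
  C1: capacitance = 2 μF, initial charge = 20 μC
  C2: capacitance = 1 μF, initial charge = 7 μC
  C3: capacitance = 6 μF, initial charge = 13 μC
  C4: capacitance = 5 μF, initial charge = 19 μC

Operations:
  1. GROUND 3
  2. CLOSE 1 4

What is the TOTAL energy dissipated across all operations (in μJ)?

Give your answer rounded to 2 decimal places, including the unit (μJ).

Initial: C1(2μF, Q=20μC, V=10.00V), C2(1μF, Q=7μC, V=7.00V), C3(6μF, Q=13μC, V=2.17V), C4(5μF, Q=19μC, V=3.80V)
Op 1: GROUND 3: Q3=0; energy lost=14.083
Op 2: CLOSE 1-4: Q_total=39.00, C_total=7.00, V=5.57; Q1=11.14, Q4=27.86; dissipated=27.457
Total dissipated: 41.540 μJ

Answer: 41.54 μJ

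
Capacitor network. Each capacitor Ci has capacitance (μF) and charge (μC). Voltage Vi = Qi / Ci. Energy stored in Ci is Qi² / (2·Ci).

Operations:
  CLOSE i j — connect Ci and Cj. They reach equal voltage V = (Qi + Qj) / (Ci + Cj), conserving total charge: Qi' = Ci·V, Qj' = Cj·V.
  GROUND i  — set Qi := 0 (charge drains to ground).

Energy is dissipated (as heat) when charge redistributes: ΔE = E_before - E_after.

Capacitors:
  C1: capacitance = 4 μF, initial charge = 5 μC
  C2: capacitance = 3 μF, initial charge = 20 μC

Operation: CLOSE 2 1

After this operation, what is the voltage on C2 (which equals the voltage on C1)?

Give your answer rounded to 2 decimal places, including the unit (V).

Answer: 3.57 V

Derivation:
Initial: C1(4μF, Q=5μC, V=1.25V), C2(3μF, Q=20μC, V=6.67V)
Op 1: CLOSE 2-1: Q_total=25.00, C_total=7.00, V=3.57; Q2=10.71, Q1=14.29; dissipated=25.149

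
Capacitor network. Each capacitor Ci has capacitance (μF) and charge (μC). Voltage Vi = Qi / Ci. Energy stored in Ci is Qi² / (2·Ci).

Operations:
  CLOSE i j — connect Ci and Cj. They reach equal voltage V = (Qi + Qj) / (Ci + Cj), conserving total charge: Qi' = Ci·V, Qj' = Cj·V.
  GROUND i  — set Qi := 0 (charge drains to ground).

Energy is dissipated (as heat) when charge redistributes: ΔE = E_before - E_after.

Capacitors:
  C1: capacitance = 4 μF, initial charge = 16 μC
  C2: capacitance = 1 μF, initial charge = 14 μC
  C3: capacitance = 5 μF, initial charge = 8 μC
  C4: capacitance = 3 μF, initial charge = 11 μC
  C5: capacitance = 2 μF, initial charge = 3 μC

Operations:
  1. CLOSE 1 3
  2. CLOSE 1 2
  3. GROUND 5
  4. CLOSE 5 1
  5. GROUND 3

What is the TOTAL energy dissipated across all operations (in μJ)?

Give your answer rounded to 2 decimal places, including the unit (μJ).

Initial: C1(4μF, Q=16μC, V=4.00V), C2(1μF, Q=14μC, V=14.00V), C3(5μF, Q=8μC, V=1.60V), C4(3μF, Q=11μC, V=3.67V), C5(2μF, Q=3μC, V=1.50V)
Op 1: CLOSE 1-3: Q_total=24.00, C_total=9.00, V=2.67; Q1=10.67, Q3=13.33; dissipated=6.400
Op 2: CLOSE 1-2: Q_total=24.67, C_total=5.00, V=4.93; Q1=19.73, Q2=4.93; dissipated=51.378
Op 3: GROUND 5: Q5=0; energy lost=2.250
Op 4: CLOSE 5-1: Q_total=19.73, C_total=6.00, V=3.29; Q5=6.58, Q1=13.16; dissipated=16.225
Op 5: GROUND 3: Q3=0; energy lost=17.778
Total dissipated: 94.031 μJ

Answer: 94.03 μJ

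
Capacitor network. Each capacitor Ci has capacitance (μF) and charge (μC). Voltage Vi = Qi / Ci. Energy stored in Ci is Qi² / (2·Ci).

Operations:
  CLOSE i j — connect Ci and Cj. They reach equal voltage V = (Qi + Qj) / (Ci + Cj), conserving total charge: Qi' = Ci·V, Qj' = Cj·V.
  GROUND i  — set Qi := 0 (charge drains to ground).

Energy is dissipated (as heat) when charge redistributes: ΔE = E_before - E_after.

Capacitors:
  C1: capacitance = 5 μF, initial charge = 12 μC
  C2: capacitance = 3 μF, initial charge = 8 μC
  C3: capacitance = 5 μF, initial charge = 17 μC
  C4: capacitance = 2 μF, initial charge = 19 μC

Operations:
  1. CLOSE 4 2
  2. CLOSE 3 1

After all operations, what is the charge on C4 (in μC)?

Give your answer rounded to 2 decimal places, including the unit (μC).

Answer: 10.80 μC

Derivation:
Initial: C1(5μF, Q=12μC, V=2.40V), C2(3μF, Q=8μC, V=2.67V), C3(5μF, Q=17μC, V=3.40V), C4(2μF, Q=19μC, V=9.50V)
Op 1: CLOSE 4-2: Q_total=27.00, C_total=5.00, V=5.40; Q4=10.80, Q2=16.20; dissipated=28.017
Op 2: CLOSE 3-1: Q_total=29.00, C_total=10.00, V=2.90; Q3=14.50, Q1=14.50; dissipated=1.250
Final charges: Q1=14.50, Q2=16.20, Q3=14.50, Q4=10.80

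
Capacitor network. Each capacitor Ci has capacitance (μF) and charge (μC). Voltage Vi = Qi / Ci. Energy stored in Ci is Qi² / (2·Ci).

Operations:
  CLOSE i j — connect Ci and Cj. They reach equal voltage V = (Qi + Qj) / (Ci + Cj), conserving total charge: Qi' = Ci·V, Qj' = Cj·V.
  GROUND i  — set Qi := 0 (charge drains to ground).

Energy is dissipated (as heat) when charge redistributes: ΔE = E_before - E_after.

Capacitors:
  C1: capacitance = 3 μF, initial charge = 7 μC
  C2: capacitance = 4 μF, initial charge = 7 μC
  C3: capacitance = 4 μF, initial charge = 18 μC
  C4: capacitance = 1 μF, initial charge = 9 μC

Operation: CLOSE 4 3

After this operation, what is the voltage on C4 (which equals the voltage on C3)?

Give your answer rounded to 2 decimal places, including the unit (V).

Answer: 5.40 V

Derivation:
Initial: C1(3μF, Q=7μC, V=2.33V), C2(4μF, Q=7μC, V=1.75V), C3(4μF, Q=18μC, V=4.50V), C4(1μF, Q=9μC, V=9.00V)
Op 1: CLOSE 4-3: Q_total=27.00, C_total=5.00, V=5.40; Q4=5.40, Q3=21.60; dissipated=8.100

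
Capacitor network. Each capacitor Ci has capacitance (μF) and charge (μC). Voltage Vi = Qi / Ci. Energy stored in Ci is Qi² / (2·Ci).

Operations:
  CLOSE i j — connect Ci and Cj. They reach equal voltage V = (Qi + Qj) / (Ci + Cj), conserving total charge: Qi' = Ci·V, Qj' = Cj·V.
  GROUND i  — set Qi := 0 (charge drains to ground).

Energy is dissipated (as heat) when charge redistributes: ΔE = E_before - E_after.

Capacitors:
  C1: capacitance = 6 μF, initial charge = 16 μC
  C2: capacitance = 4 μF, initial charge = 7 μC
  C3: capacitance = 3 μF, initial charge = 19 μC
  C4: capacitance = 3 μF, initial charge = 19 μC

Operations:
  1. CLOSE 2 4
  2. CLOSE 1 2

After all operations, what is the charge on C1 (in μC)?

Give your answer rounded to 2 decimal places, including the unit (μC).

Initial: C1(6μF, Q=16μC, V=2.67V), C2(4μF, Q=7μC, V=1.75V), C3(3μF, Q=19μC, V=6.33V), C4(3μF, Q=19μC, V=6.33V)
Op 1: CLOSE 2-4: Q_total=26.00, C_total=7.00, V=3.71; Q2=14.86, Q4=11.14; dissipated=18.006
Op 2: CLOSE 1-2: Q_total=30.86, C_total=10.00, V=3.09; Q1=18.51, Q2=12.34; dissipated=1.317
Final charges: Q1=18.51, Q2=12.34, Q3=19.00, Q4=11.14

Answer: 18.51 μC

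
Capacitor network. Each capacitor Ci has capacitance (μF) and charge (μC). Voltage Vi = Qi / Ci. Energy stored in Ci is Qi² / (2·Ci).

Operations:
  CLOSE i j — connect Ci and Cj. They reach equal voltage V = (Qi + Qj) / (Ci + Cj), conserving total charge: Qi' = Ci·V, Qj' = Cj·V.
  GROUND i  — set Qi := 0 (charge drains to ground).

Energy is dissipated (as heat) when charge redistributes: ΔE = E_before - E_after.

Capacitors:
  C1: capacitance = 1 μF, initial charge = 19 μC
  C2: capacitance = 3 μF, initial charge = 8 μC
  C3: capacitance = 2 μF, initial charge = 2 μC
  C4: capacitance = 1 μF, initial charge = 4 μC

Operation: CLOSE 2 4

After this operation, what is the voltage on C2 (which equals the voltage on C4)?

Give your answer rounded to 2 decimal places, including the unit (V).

Initial: C1(1μF, Q=19μC, V=19.00V), C2(3μF, Q=8μC, V=2.67V), C3(2μF, Q=2μC, V=1.00V), C4(1μF, Q=4μC, V=4.00V)
Op 1: CLOSE 2-4: Q_total=12.00, C_total=4.00, V=3.00; Q2=9.00, Q4=3.00; dissipated=0.667

Answer: 3.00 V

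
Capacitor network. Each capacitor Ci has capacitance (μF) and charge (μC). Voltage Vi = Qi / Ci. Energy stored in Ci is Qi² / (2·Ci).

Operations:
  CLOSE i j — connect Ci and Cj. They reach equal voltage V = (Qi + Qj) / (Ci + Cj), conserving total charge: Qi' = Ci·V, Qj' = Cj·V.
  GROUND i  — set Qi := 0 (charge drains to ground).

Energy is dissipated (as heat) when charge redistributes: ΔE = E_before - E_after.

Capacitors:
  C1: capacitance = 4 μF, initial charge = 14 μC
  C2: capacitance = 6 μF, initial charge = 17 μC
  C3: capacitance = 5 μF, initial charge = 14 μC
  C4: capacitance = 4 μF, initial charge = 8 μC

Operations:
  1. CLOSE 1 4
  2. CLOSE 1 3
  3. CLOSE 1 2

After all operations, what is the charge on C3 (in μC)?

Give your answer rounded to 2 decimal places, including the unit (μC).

Initial: C1(4μF, Q=14μC, V=3.50V), C2(6μF, Q=17μC, V=2.83V), C3(5μF, Q=14μC, V=2.80V), C4(4μF, Q=8μC, V=2.00V)
Op 1: CLOSE 1-4: Q_total=22.00, C_total=8.00, V=2.75; Q1=11.00, Q4=11.00; dissipated=2.250
Op 2: CLOSE 1-3: Q_total=25.00, C_total=9.00, V=2.78; Q1=11.11, Q3=13.89; dissipated=0.003
Op 3: CLOSE 1-2: Q_total=28.11, C_total=10.00, V=2.81; Q1=11.24, Q2=16.87; dissipated=0.004
Final charges: Q1=11.24, Q2=16.87, Q3=13.89, Q4=11.00

Answer: 13.89 μC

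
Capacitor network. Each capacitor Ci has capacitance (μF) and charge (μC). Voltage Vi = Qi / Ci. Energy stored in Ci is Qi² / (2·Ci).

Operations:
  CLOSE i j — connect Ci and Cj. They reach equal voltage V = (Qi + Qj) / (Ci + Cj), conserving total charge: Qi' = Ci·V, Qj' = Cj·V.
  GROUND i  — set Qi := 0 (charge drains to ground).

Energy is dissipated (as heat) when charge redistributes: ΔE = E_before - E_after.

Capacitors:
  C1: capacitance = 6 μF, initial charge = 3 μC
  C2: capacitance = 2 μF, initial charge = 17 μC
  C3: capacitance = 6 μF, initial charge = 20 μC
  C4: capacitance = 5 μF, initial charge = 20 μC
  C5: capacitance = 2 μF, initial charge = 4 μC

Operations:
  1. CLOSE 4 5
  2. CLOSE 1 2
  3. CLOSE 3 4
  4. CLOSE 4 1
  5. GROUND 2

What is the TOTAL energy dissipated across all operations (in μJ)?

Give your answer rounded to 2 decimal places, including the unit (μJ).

Initial: C1(6μF, Q=3μC, V=0.50V), C2(2μF, Q=17μC, V=8.50V), C3(6μF, Q=20μC, V=3.33V), C4(5μF, Q=20μC, V=4.00V), C5(2μF, Q=4μC, V=2.00V)
Op 1: CLOSE 4-5: Q_total=24.00, C_total=7.00, V=3.43; Q4=17.14, Q5=6.86; dissipated=2.857
Op 2: CLOSE 1-2: Q_total=20.00, C_total=8.00, V=2.50; Q1=15.00, Q2=5.00; dissipated=48.000
Op 3: CLOSE 3-4: Q_total=37.14, C_total=11.00, V=3.38; Q3=20.26, Q4=16.88; dissipated=0.012
Op 4: CLOSE 4-1: Q_total=31.88, C_total=11.00, V=2.90; Q4=14.49, Q1=17.39; dissipated=1.048
Op 5: GROUND 2: Q2=0; energy lost=6.250
Total dissipated: 58.167 μJ

Answer: 58.17 μJ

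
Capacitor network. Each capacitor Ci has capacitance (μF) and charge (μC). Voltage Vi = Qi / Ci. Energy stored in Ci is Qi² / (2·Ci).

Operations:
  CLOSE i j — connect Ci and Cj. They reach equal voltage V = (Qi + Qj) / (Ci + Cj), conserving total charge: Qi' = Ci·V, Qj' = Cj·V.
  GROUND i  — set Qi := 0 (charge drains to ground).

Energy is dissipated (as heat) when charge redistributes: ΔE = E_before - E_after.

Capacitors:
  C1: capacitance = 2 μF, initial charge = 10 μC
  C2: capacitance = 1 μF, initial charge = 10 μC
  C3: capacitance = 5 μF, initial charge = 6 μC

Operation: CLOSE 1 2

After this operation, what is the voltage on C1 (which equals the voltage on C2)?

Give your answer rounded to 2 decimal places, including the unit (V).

Initial: C1(2μF, Q=10μC, V=5.00V), C2(1μF, Q=10μC, V=10.00V), C3(5μF, Q=6μC, V=1.20V)
Op 1: CLOSE 1-2: Q_total=20.00, C_total=3.00, V=6.67; Q1=13.33, Q2=6.67; dissipated=8.333

Answer: 6.67 V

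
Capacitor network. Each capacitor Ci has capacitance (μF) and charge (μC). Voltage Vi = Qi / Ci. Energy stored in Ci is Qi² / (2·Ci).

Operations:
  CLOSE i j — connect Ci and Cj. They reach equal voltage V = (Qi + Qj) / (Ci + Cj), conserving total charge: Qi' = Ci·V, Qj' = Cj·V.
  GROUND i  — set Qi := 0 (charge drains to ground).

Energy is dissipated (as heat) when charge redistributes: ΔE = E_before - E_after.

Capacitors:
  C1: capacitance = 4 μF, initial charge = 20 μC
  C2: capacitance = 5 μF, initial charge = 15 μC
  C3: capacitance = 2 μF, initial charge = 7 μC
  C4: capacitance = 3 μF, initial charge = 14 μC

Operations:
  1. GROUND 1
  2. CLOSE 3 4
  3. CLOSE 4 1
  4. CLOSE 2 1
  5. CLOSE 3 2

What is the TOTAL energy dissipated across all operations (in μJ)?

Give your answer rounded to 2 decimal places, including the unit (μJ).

Initial: C1(4μF, Q=20μC, V=5.00V), C2(5μF, Q=15μC, V=3.00V), C3(2μF, Q=7μC, V=3.50V), C4(3μF, Q=14μC, V=4.67V)
Op 1: GROUND 1: Q1=0; energy lost=50.000
Op 2: CLOSE 3-4: Q_total=21.00, C_total=5.00, V=4.20; Q3=8.40, Q4=12.60; dissipated=0.817
Op 3: CLOSE 4-1: Q_total=12.60, C_total=7.00, V=1.80; Q4=5.40, Q1=7.20; dissipated=15.120
Op 4: CLOSE 2-1: Q_total=22.20, C_total=9.00, V=2.47; Q2=12.33, Q1=9.87; dissipated=1.600
Op 5: CLOSE 3-2: Q_total=20.73, C_total=7.00, V=2.96; Q3=5.92, Q2=14.81; dissipated=2.146
Total dissipated: 69.683 μJ

Answer: 69.68 μJ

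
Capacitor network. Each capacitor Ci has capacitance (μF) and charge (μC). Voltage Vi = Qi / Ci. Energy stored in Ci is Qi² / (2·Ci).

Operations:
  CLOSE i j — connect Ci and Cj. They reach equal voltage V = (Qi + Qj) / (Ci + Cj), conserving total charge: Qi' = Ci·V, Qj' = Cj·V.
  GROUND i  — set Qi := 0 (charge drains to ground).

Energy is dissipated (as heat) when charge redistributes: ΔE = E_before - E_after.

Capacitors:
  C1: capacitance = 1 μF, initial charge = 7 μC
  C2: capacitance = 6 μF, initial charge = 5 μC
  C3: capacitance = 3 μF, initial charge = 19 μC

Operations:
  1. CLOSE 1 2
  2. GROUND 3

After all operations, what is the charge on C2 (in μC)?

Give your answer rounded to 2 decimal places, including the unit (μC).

Initial: C1(1μF, Q=7μC, V=7.00V), C2(6μF, Q=5μC, V=0.83V), C3(3μF, Q=19μC, V=6.33V)
Op 1: CLOSE 1-2: Q_total=12.00, C_total=7.00, V=1.71; Q1=1.71, Q2=10.29; dissipated=16.298
Op 2: GROUND 3: Q3=0; energy lost=60.167
Final charges: Q1=1.71, Q2=10.29, Q3=0.00

Answer: 10.29 μC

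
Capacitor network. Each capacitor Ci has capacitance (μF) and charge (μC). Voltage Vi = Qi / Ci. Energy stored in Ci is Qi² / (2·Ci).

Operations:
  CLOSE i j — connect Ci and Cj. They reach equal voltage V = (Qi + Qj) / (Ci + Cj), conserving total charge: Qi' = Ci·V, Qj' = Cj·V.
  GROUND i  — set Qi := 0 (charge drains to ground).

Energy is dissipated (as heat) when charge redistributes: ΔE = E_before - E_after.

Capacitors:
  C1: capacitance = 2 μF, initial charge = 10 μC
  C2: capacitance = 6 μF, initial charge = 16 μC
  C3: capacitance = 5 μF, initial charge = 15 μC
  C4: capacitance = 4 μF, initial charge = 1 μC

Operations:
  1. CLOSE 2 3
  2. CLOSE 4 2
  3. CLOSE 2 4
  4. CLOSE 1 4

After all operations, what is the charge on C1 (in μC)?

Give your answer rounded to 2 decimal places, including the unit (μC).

Initial: C1(2μF, Q=10μC, V=5.00V), C2(6μF, Q=16μC, V=2.67V), C3(5μF, Q=15μC, V=3.00V), C4(4μF, Q=1μC, V=0.25V)
Op 1: CLOSE 2-3: Q_total=31.00, C_total=11.00, V=2.82; Q2=16.91, Q3=14.09; dissipated=0.152
Op 2: CLOSE 4-2: Q_total=17.91, C_total=10.00, V=1.79; Q4=7.16, Q2=10.75; dissipated=7.915
Op 3: CLOSE 2-4: Q_total=17.91, C_total=10.00, V=1.79; Q2=10.75, Q4=7.16; dissipated=0.000
Op 4: CLOSE 1-4: Q_total=17.16, C_total=6.00, V=2.86; Q1=5.72, Q4=11.44; dissipated=6.866
Final charges: Q1=5.72, Q2=10.75, Q3=14.09, Q4=11.44

Answer: 5.72 μC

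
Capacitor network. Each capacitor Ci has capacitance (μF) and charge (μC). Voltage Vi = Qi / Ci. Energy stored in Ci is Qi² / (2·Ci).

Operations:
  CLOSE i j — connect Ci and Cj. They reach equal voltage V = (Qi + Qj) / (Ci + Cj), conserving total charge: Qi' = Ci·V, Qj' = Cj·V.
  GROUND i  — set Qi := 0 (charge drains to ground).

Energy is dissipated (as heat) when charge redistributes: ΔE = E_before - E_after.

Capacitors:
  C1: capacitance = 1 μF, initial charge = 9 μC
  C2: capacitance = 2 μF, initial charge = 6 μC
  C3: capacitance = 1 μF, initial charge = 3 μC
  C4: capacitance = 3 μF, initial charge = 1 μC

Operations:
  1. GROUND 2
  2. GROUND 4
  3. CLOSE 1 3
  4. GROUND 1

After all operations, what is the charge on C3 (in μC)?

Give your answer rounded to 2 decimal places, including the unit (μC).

Answer: 6.00 μC

Derivation:
Initial: C1(1μF, Q=9μC, V=9.00V), C2(2μF, Q=6μC, V=3.00V), C3(1μF, Q=3μC, V=3.00V), C4(3μF, Q=1μC, V=0.33V)
Op 1: GROUND 2: Q2=0; energy lost=9.000
Op 2: GROUND 4: Q4=0; energy lost=0.167
Op 3: CLOSE 1-3: Q_total=12.00, C_total=2.00, V=6.00; Q1=6.00, Q3=6.00; dissipated=9.000
Op 4: GROUND 1: Q1=0; energy lost=18.000
Final charges: Q1=0.00, Q2=0.00, Q3=6.00, Q4=0.00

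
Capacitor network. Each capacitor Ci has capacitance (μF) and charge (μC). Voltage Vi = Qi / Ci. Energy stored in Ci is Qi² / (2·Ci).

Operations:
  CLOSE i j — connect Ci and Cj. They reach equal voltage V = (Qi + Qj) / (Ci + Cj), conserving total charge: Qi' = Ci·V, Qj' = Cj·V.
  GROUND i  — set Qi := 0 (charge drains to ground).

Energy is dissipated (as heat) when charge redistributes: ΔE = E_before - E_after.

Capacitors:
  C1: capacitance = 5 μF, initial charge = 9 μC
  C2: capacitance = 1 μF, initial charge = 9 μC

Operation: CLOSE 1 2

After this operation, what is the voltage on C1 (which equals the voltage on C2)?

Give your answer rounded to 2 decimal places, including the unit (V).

Initial: C1(5μF, Q=9μC, V=1.80V), C2(1μF, Q=9μC, V=9.00V)
Op 1: CLOSE 1-2: Q_total=18.00, C_total=6.00, V=3.00; Q1=15.00, Q2=3.00; dissipated=21.600

Answer: 3.00 V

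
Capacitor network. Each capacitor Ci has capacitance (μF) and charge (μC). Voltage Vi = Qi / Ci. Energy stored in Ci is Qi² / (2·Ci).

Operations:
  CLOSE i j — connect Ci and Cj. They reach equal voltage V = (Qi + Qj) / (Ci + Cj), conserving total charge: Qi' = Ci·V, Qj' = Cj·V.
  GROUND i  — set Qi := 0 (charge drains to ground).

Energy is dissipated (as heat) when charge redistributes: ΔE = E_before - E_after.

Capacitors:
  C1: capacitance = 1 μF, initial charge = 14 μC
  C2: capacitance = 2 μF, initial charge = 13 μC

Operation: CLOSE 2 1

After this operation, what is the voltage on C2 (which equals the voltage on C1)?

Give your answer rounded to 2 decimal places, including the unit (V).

Answer: 9.00 V

Derivation:
Initial: C1(1μF, Q=14μC, V=14.00V), C2(2μF, Q=13μC, V=6.50V)
Op 1: CLOSE 2-1: Q_total=27.00, C_total=3.00, V=9.00; Q2=18.00, Q1=9.00; dissipated=18.750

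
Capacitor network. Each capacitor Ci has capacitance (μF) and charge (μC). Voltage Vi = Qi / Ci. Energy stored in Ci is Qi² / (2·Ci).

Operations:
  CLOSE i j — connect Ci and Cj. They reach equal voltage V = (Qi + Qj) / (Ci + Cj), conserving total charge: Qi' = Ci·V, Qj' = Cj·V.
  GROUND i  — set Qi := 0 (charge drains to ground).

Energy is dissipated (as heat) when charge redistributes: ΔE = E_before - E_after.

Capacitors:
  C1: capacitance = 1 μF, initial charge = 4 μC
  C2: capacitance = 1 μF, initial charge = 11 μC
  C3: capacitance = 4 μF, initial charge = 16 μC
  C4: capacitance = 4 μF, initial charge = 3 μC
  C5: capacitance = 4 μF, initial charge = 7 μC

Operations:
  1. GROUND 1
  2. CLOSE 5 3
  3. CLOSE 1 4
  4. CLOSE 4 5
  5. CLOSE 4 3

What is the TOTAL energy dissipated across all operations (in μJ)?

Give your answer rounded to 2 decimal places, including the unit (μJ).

Answer: 19.76 μJ

Derivation:
Initial: C1(1μF, Q=4μC, V=4.00V), C2(1μF, Q=11μC, V=11.00V), C3(4μF, Q=16μC, V=4.00V), C4(4μF, Q=3μC, V=0.75V), C5(4μF, Q=7μC, V=1.75V)
Op 1: GROUND 1: Q1=0; energy lost=8.000
Op 2: CLOSE 5-3: Q_total=23.00, C_total=8.00, V=2.88; Q5=11.50, Q3=11.50; dissipated=5.062
Op 3: CLOSE 1-4: Q_total=3.00, C_total=5.00, V=0.60; Q1=0.60, Q4=2.40; dissipated=0.225
Op 4: CLOSE 4-5: Q_total=13.90, C_total=8.00, V=1.74; Q4=6.95, Q5=6.95; dissipated=5.176
Op 5: CLOSE 4-3: Q_total=18.45, C_total=8.00, V=2.31; Q4=9.22, Q3=9.22; dissipated=1.294
Total dissipated: 19.757 μJ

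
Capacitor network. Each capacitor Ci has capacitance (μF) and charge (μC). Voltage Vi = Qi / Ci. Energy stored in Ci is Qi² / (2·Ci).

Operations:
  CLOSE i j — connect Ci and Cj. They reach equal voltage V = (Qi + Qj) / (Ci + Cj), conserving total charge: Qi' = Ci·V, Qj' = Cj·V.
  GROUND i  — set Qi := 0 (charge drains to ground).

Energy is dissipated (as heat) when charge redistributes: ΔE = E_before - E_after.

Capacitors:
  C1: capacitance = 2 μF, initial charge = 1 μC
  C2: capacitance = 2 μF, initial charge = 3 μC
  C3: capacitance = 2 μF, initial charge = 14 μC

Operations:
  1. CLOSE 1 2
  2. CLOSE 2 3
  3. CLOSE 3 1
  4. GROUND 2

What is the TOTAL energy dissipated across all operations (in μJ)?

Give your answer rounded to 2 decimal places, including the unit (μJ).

Initial: C1(2μF, Q=1μC, V=0.50V), C2(2μF, Q=3μC, V=1.50V), C3(2μF, Q=14μC, V=7.00V)
Op 1: CLOSE 1-2: Q_total=4.00, C_total=4.00, V=1.00; Q1=2.00, Q2=2.00; dissipated=0.500
Op 2: CLOSE 2-3: Q_total=16.00, C_total=4.00, V=4.00; Q2=8.00, Q3=8.00; dissipated=18.000
Op 3: CLOSE 3-1: Q_total=10.00, C_total=4.00, V=2.50; Q3=5.00, Q1=5.00; dissipated=4.500
Op 4: GROUND 2: Q2=0; energy lost=16.000
Total dissipated: 39.000 μJ

Answer: 39.00 μJ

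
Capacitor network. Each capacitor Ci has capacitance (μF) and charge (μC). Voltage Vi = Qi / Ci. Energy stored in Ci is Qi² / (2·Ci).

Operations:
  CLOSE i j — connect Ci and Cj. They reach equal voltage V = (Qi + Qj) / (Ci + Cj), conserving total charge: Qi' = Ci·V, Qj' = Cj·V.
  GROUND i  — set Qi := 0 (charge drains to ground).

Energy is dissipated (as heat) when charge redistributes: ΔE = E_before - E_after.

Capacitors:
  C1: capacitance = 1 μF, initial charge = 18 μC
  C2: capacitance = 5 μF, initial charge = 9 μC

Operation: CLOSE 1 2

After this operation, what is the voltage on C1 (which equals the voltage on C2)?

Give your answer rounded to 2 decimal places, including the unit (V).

Initial: C1(1μF, Q=18μC, V=18.00V), C2(5μF, Q=9μC, V=1.80V)
Op 1: CLOSE 1-2: Q_total=27.00, C_total=6.00, V=4.50; Q1=4.50, Q2=22.50; dissipated=109.350

Answer: 4.50 V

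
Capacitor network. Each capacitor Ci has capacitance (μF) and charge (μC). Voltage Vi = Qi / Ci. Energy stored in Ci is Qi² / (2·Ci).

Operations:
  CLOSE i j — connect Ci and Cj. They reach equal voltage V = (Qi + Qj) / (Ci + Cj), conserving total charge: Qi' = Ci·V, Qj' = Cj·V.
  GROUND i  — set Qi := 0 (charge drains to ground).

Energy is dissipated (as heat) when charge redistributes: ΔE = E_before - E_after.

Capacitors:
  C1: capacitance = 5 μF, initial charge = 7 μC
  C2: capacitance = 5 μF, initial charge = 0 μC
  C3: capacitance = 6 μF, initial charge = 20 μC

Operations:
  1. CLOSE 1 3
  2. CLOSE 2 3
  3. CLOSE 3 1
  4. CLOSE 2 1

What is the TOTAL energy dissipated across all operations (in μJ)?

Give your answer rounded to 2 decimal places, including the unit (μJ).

Initial: C1(5μF, Q=7μC, V=1.40V), C2(5μF, Q=0μC, V=0.00V), C3(6μF, Q=20μC, V=3.33V)
Op 1: CLOSE 1-3: Q_total=27.00, C_total=11.00, V=2.45; Q1=12.27, Q3=14.73; dissipated=5.097
Op 2: CLOSE 2-3: Q_total=14.73, C_total=11.00, V=1.34; Q2=6.69, Q3=8.03; dissipated=8.216
Op 3: CLOSE 3-1: Q_total=20.31, C_total=11.00, V=1.85; Q3=11.08, Q1=9.23; dissipated=1.697
Op 4: CLOSE 2-1: Q_total=15.92, C_total=10.00, V=1.59; Q2=7.96, Q1=7.96; dissipated=0.321
Total dissipated: 15.332 μJ

Answer: 15.33 μJ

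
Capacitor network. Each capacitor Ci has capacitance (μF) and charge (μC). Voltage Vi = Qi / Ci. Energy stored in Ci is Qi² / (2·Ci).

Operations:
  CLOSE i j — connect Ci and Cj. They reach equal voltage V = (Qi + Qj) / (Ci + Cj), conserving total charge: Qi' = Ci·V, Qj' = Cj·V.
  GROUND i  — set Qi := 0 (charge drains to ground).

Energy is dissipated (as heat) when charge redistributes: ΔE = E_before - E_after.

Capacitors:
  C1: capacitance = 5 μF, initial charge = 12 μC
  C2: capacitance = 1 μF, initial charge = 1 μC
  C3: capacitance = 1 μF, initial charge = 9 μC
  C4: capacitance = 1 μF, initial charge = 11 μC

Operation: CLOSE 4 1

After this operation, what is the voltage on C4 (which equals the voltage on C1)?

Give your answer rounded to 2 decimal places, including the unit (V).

Initial: C1(5μF, Q=12μC, V=2.40V), C2(1μF, Q=1μC, V=1.00V), C3(1μF, Q=9μC, V=9.00V), C4(1μF, Q=11μC, V=11.00V)
Op 1: CLOSE 4-1: Q_total=23.00, C_total=6.00, V=3.83; Q4=3.83, Q1=19.17; dissipated=30.817

Answer: 3.83 V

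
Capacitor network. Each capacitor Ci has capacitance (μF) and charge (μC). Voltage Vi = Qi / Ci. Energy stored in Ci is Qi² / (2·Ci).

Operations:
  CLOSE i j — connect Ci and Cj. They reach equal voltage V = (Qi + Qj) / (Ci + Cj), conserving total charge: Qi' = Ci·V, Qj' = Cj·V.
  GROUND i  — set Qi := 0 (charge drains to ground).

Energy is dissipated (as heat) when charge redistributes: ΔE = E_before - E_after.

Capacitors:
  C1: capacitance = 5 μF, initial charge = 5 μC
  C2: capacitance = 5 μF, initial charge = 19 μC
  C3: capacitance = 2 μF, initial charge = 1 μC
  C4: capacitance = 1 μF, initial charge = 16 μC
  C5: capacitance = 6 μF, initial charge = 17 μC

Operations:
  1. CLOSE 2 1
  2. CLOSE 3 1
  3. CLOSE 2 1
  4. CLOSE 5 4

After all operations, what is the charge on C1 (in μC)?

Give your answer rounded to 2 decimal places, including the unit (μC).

Answer: 10.64 μC

Derivation:
Initial: C1(5μF, Q=5μC, V=1.00V), C2(5μF, Q=19μC, V=3.80V), C3(2μF, Q=1μC, V=0.50V), C4(1μF, Q=16μC, V=16.00V), C5(6μF, Q=17μC, V=2.83V)
Op 1: CLOSE 2-1: Q_total=24.00, C_total=10.00, V=2.40; Q2=12.00, Q1=12.00; dissipated=9.800
Op 2: CLOSE 3-1: Q_total=13.00, C_total=7.00, V=1.86; Q3=3.71, Q1=9.29; dissipated=2.579
Op 3: CLOSE 2-1: Q_total=21.29, C_total=10.00, V=2.13; Q2=10.64, Q1=10.64; dissipated=0.368
Op 4: CLOSE 5-4: Q_total=33.00, C_total=7.00, V=4.71; Q5=28.29, Q4=4.71; dissipated=74.298
Final charges: Q1=10.64, Q2=10.64, Q3=3.71, Q4=4.71, Q5=28.29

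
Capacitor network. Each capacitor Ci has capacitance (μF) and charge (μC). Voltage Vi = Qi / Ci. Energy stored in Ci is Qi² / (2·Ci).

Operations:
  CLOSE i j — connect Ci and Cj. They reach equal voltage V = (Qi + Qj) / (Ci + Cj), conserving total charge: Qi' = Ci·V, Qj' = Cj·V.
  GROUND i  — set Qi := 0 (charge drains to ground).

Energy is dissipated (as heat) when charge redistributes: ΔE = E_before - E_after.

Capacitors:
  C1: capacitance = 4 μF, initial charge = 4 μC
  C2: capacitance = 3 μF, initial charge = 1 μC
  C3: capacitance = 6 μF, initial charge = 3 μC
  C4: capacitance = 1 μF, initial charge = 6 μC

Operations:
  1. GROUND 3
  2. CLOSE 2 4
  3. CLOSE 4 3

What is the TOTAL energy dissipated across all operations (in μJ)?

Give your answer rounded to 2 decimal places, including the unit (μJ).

Answer: 14.10 μJ

Derivation:
Initial: C1(4μF, Q=4μC, V=1.00V), C2(3μF, Q=1μC, V=0.33V), C3(6μF, Q=3μC, V=0.50V), C4(1μF, Q=6μC, V=6.00V)
Op 1: GROUND 3: Q3=0; energy lost=0.750
Op 2: CLOSE 2-4: Q_total=7.00, C_total=4.00, V=1.75; Q2=5.25, Q4=1.75; dissipated=12.042
Op 3: CLOSE 4-3: Q_total=1.75, C_total=7.00, V=0.25; Q4=0.25, Q3=1.50; dissipated=1.312
Total dissipated: 14.104 μJ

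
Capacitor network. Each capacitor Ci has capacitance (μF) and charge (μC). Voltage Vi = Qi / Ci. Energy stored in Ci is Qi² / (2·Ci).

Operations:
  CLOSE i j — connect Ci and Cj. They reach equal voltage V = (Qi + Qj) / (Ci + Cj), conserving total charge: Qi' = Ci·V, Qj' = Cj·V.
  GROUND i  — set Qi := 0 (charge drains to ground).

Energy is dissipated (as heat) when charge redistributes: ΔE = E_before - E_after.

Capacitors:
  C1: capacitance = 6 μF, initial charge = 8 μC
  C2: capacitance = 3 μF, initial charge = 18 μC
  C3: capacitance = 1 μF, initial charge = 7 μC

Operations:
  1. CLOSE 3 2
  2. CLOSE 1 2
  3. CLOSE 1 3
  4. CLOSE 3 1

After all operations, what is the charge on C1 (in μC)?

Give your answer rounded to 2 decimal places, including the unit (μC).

Initial: C1(6μF, Q=8μC, V=1.33V), C2(3μF, Q=18μC, V=6.00V), C3(1μF, Q=7μC, V=7.00V)
Op 1: CLOSE 3-2: Q_total=25.00, C_total=4.00, V=6.25; Q3=6.25, Q2=18.75; dissipated=0.375
Op 2: CLOSE 1-2: Q_total=26.75, C_total=9.00, V=2.97; Q1=17.83, Q2=8.92; dissipated=24.174
Op 3: CLOSE 1-3: Q_total=24.08, C_total=7.00, V=3.44; Q1=20.64, Q3=3.44; dissipated=4.604
Op 4: CLOSE 3-1: Q_total=24.08, C_total=7.00, V=3.44; Q3=3.44, Q1=20.64; dissipated=0.000
Final charges: Q1=20.64, Q2=8.92, Q3=3.44

Answer: 20.64 μC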